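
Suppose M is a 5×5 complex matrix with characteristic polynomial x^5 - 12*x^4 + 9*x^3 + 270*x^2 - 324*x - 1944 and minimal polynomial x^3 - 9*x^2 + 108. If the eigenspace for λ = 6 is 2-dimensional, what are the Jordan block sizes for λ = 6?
Block sizes for λ = 6: [2, 1]

Step 1 — from the characteristic polynomial, algebraic multiplicity of λ = 6 is 3. From dim ker(M − (6)·I) = 2, there are exactly 2 Jordan blocks for λ = 6.
Step 2 — from the minimal polynomial, the factor (x − 6)^2 tells us the largest block for λ = 6 has size 2.
Step 3 — with total size 3, 2 blocks, and largest block 2, the block sizes (in nonincreasing order) are [2, 1].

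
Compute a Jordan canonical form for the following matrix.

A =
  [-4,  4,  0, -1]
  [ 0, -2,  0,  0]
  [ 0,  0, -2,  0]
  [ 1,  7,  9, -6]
J_2(-5) ⊕ J_1(-2) ⊕ J_1(-2)

The characteristic polynomial is
  det(x·I − A) = x^4 + 14*x^3 + 69*x^2 + 140*x + 100 = (x + 2)^2*(x + 5)^2

Eigenvalues and multiplicities (the geometric multiplicity of λ is n − rank(A − λI), which equals the number of Jordan blocks for λ):
  λ = -5: algebraic multiplicity = 2, geometric multiplicity = 1
  λ = -2: algebraic multiplicity = 2, geometric multiplicity = 2

Determining the block sizes for each eigenvalue:
  λ = -5: one block (gm = 1), so the single block has size am = 2 → block sizes [2]
  λ = -2: gm = am = 2, so every block has size 1 → block sizes [1, 1]

Assembling the blocks gives a Jordan form
J =
  [-5,  1,  0,  0]
  [ 0, -5,  0,  0]
  [ 0,  0, -2,  0]
  [ 0,  0,  0, -2]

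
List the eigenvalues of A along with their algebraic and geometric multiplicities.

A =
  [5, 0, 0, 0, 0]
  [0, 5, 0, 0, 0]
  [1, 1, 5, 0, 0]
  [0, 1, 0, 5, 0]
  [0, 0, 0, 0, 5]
λ = 5: alg = 5, geom = 3

Step 1 — factor the characteristic polynomial to read off the algebraic multiplicities:
  χ_A(x) = (x - 5)^5

Step 2 — compute geometric multiplicities via the rank-nullity identity g(λ) = n − rank(A − λI):
  rank(A − (5)·I) = 2, so dim ker(A − (5)·I) = n − 2 = 3

Summary:
  λ = 5: algebraic multiplicity = 5, geometric multiplicity = 3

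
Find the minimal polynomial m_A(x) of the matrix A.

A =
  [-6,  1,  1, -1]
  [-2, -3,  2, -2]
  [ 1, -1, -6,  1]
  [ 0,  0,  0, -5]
x^2 + 10*x + 25

The characteristic polynomial is χ_A(x) = (x + 5)^4, so the eigenvalues are known. The minimal polynomial is
  m_A(x) = Π_λ (x − λ)^{k_λ}
where k_λ is the size of the *largest* Jordan block for λ (equivalently, the smallest k with (A − λI)^k v = 0 for every generalised eigenvector v of λ).

  λ = -5: largest Jordan block has size 2, contributing (x + 5)^2

So m_A(x) = (x + 5)^2 = x^2 + 10*x + 25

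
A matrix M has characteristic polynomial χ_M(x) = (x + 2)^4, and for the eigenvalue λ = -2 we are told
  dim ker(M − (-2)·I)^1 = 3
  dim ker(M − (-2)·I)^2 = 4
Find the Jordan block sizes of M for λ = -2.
Block sizes for λ = -2: [2, 1, 1]

From the dimensions of kernels of powers, the number of Jordan blocks of size at least j is d_j − d_{j−1} where d_j = dim ker(N^j) (with d_0 = 0). Computing the differences gives [3, 1].
The number of blocks of size exactly k is (#blocks of size ≥ k) − (#blocks of size ≥ k + 1), so the partition is: 2 block(s) of size 1, 1 block(s) of size 2.
In nonincreasing order the block sizes are [2, 1, 1].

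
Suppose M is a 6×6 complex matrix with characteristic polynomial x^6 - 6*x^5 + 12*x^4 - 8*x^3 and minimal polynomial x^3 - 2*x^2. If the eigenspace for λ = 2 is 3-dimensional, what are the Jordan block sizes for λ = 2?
Block sizes for λ = 2: [1, 1, 1]

Step 1 — from the characteristic polynomial, algebraic multiplicity of λ = 2 is 3. From dim ker(M − (2)·I) = 3, there are exactly 3 Jordan blocks for λ = 2.
Step 2 — from the minimal polynomial, the factor (x − 2) tells us the largest block for λ = 2 has size 1.
Step 3 — with total size 3, 3 blocks, and largest block 1, the block sizes (in nonincreasing order) are [1, 1, 1].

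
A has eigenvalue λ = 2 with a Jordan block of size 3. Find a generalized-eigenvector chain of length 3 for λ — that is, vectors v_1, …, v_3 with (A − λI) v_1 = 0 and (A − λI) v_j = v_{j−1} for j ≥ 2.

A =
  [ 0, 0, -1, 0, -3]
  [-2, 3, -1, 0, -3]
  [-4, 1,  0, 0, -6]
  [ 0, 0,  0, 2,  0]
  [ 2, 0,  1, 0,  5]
A Jordan chain for λ = 2 of length 3:
v_1 = (2, 0, 2, 0, -2)ᵀ
v_2 = (-2, -2, -4, 0, 2)ᵀ
v_3 = (1, 0, 0, 0, 0)ᵀ

Let N = A − (2)·I. We want v_3 with N^3 v_3 = 0 but N^2 v_3 ≠ 0; then v_{j-1} := N · v_j for j = 3, …, 2.

Pick v_3 = (1, 0, 0, 0, 0)ᵀ.
Then v_2 = N · v_3 = (-2, -2, -4, 0, 2)ᵀ.
Then v_1 = N · v_2 = (2, 0, 2, 0, -2)ᵀ.

Sanity check: (A − (2)·I) v_1 = (0, 0, 0, 0, 0)ᵀ = 0. ✓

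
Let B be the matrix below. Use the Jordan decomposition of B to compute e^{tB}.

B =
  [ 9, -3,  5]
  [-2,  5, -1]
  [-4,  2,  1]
e^{tB} =
  [t^2*exp(5*t) + 4*t*exp(5*t) + exp(5*t), -t^2*exp(5*t) - 3*t*exp(5*t), 3*t^2*exp(5*t)/2 + 5*t*exp(5*t)]
  [-2*t^2*exp(5*t) - 2*t*exp(5*t), 2*t^2*exp(5*t) + exp(5*t), -3*t^2*exp(5*t) - t*exp(5*t)]
  [-2*t^2*exp(5*t) - 4*t*exp(5*t), 2*t^2*exp(5*t) + 2*t*exp(5*t), -3*t^2*exp(5*t) - 4*t*exp(5*t) + exp(5*t)]

Strategy: write B = P · J · P⁻¹ where J is a Jordan canonical form, so e^{tB} = P · e^{tJ} · P⁻¹, and e^{tJ} can be computed block-by-block.

B has Jordan form
J =
  [5, 1, 0]
  [0, 5, 1]
  [0, 0, 5]
(up to reordering of blocks).

Per-block formulas:
  For a 3×3 Jordan block J_3(5): exp(t · J_3(5)) = e^(5t)·(I + t·N + (t^2/2)·N^2), where N is the 3×3 nilpotent shift.

After assembling e^{tJ} and conjugating by P, we get:

e^{tB} =
  [t^2*exp(5*t) + 4*t*exp(5*t) + exp(5*t), -t^2*exp(5*t) - 3*t*exp(5*t), 3*t^2*exp(5*t)/2 + 5*t*exp(5*t)]
  [-2*t^2*exp(5*t) - 2*t*exp(5*t), 2*t^2*exp(5*t) + exp(5*t), -3*t^2*exp(5*t) - t*exp(5*t)]
  [-2*t^2*exp(5*t) - 4*t*exp(5*t), 2*t^2*exp(5*t) + 2*t*exp(5*t), -3*t^2*exp(5*t) - 4*t*exp(5*t) + exp(5*t)]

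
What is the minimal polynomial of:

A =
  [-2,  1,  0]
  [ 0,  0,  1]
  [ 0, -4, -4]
x^3 + 6*x^2 + 12*x + 8

The characteristic polynomial is χ_A(x) = (x + 2)^3, so the eigenvalues are known. The minimal polynomial is
  m_A(x) = Π_λ (x − λ)^{k_λ}
where k_λ is the size of the *largest* Jordan block for λ (equivalently, the smallest k with (A − λI)^k v = 0 for every generalised eigenvector v of λ).

  λ = -2: largest Jordan block has size 3, contributing (x + 2)^3

So m_A(x) = (x + 2)^3 = x^3 + 6*x^2 + 12*x + 8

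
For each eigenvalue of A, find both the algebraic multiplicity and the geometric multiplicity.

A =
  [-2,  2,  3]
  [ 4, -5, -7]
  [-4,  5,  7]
λ = 0: alg = 3, geom = 1

Step 1 — factor the characteristic polynomial to read off the algebraic multiplicities:
  χ_A(x) = x^3

Step 2 — compute geometric multiplicities via the rank-nullity identity g(λ) = n − rank(A − λI):
  rank(A − (0)·I) = 2, so dim ker(A − (0)·I) = n − 2 = 1

Summary:
  λ = 0: algebraic multiplicity = 3, geometric multiplicity = 1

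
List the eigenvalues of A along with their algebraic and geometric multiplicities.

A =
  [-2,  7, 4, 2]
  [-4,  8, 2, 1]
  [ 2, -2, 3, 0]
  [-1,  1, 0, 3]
λ = 3: alg = 4, geom = 2

Step 1 — factor the characteristic polynomial to read off the algebraic multiplicities:
  χ_A(x) = (x - 3)^4

Step 2 — compute geometric multiplicities via the rank-nullity identity g(λ) = n − rank(A − λI):
  rank(A − (3)·I) = 2, so dim ker(A − (3)·I) = n − 2 = 2

Summary:
  λ = 3: algebraic multiplicity = 4, geometric multiplicity = 2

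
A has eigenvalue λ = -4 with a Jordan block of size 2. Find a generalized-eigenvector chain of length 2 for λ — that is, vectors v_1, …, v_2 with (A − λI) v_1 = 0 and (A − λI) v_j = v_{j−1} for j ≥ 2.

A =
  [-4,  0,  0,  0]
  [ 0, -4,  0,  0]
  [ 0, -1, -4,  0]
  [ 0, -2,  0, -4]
A Jordan chain for λ = -4 of length 2:
v_1 = (0, 0, -1, -2)ᵀ
v_2 = (0, 1, 0, 0)ᵀ

Let N = A − (-4)·I. We want v_2 with N^2 v_2 = 0 but N^1 v_2 ≠ 0; then v_{j-1} := N · v_j for j = 2, …, 2.

Pick v_2 = (0, 1, 0, 0)ᵀ.
Then v_1 = N · v_2 = (0, 0, -1, -2)ᵀ.

Sanity check: (A − (-4)·I) v_1 = (0, 0, 0, 0)ᵀ = 0. ✓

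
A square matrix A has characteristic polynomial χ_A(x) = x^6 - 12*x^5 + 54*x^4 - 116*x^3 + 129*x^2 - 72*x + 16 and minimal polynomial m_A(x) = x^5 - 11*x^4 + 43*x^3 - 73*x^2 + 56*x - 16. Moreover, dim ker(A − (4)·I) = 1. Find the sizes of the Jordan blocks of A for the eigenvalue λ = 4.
Block sizes for λ = 4: [2]

Step 1 — from the characteristic polynomial, algebraic multiplicity of λ = 4 is 2. From dim ker(A − (4)·I) = 1, there are exactly 1 Jordan blocks for λ = 4.
Step 2 — from the minimal polynomial, the factor (x − 4)^2 tells us the largest block for λ = 4 has size 2.
Step 3 — with total size 2, 1 blocks, and largest block 2, the block sizes (in nonincreasing order) are [2].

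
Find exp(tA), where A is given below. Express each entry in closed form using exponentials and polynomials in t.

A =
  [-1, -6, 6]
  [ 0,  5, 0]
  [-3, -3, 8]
e^{tA} =
  [-exp(5*t) + 2*exp(2*t), -2*exp(5*t) + 2*exp(2*t), 2*exp(5*t) - 2*exp(2*t)]
  [0, exp(5*t), 0]
  [-exp(5*t) + exp(2*t), -exp(5*t) + exp(2*t), 2*exp(5*t) - exp(2*t)]

Strategy: write A = P · J · P⁻¹ where J is a Jordan canonical form, so e^{tA} = P · e^{tJ} · P⁻¹, and e^{tJ} can be computed block-by-block.

A has Jordan form
J =
  [2, 0, 0]
  [0, 5, 0]
  [0, 0, 5]
(up to reordering of blocks).

Per-block formulas:
  For a 1×1 block at λ = 5: exp(t · [5]) = [e^(5t)].
  For a 1×1 block at λ = 2: exp(t · [2]) = [e^(2t)].

After assembling e^{tJ} and conjugating by P, we get:

e^{tA} =
  [-exp(5*t) + 2*exp(2*t), -2*exp(5*t) + 2*exp(2*t), 2*exp(5*t) - 2*exp(2*t)]
  [0, exp(5*t), 0]
  [-exp(5*t) + exp(2*t), -exp(5*t) + exp(2*t), 2*exp(5*t) - exp(2*t)]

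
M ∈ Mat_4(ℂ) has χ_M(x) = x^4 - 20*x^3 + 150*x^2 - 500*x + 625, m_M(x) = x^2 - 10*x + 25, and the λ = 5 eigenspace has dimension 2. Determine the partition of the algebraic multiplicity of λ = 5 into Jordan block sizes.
Block sizes for λ = 5: [2, 2]

Step 1 — from the characteristic polynomial, algebraic multiplicity of λ = 5 is 4. From dim ker(M − (5)·I) = 2, there are exactly 2 Jordan blocks for λ = 5.
Step 2 — from the minimal polynomial, the factor (x − 5)^2 tells us the largest block for λ = 5 has size 2.
Step 3 — with total size 4, 2 blocks, and largest block 2, the block sizes (in nonincreasing order) are [2, 2].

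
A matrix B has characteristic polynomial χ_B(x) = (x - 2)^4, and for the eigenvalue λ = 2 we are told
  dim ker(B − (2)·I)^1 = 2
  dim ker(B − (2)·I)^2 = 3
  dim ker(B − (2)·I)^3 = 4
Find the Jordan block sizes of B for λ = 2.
Block sizes for λ = 2: [3, 1]

From the dimensions of kernels of powers, the number of Jordan blocks of size at least j is d_j − d_{j−1} where d_j = dim ker(N^j) (with d_0 = 0). Computing the differences gives [2, 1, 1].
The number of blocks of size exactly k is (#blocks of size ≥ k) − (#blocks of size ≥ k + 1), so the partition is: 1 block(s) of size 1, 1 block(s) of size 3.
In nonincreasing order the block sizes are [3, 1].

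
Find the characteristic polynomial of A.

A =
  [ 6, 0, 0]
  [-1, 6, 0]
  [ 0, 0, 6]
x^3 - 18*x^2 + 108*x - 216

Expanding det(x·I − A) (e.g. by cofactor expansion or by noting that A is similar to its Jordan form J, which has the same characteristic polynomial as A) gives
  χ_A(x) = x^3 - 18*x^2 + 108*x - 216
which factors as (x - 6)^3. The eigenvalues (with algebraic multiplicities) are λ = 6 with multiplicity 3.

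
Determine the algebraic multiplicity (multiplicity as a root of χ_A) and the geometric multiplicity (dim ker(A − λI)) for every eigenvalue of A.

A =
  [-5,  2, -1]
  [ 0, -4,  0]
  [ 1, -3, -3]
λ = -4: alg = 3, geom = 1

Step 1 — factor the characteristic polynomial to read off the algebraic multiplicities:
  χ_A(x) = (x + 4)^3

Step 2 — compute geometric multiplicities via the rank-nullity identity g(λ) = n − rank(A − λI):
  rank(A − (-4)·I) = 2, so dim ker(A − (-4)·I) = n − 2 = 1

Summary:
  λ = -4: algebraic multiplicity = 3, geometric multiplicity = 1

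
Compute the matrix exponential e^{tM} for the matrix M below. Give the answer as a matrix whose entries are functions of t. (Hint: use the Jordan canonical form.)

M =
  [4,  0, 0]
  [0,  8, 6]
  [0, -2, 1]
e^{tM} =
  [exp(4*t), 0, 0]
  [0, 4*exp(5*t) - 3*exp(4*t), 6*exp(5*t) - 6*exp(4*t)]
  [0, -2*exp(5*t) + 2*exp(4*t), -3*exp(5*t) + 4*exp(4*t)]

Strategy: write M = P · J · P⁻¹ where J is a Jordan canonical form, so e^{tM} = P · e^{tJ} · P⁻¹, and e^{tJ} can be computed block-by-block.

M has Jordan form
J =
  [4, 0, 0]
  [0, 4, 0]
  [0, 0, 5]
(up to reordering of blocks).

Per-block formulas:
  For a 1×1 block at λ = 4: exp(t · [4]) = [e^(4t)].
  For a 1×1 block at λ = 5: exp(t · [5]) = [e^(5t)].

After assembling e^{tJ} and conjugating by P, we get:

e^{tM} =
  [exp(4*t), 0, 0]
  [0, 4*exp(5*t) - 3*exp(4*t), 6*exp(5*t) - 6*exp(4*t)]
  [0, -2*exp(5*t) + 2*exp(4*t), -3*exp(5*t) + 4*exp(4*t)]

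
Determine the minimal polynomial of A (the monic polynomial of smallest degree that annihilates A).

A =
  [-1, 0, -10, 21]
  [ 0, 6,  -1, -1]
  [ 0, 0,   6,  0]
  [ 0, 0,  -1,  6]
x^4 - 17*x^3 + 90*x^2 - 108*x - 216

The characteristic polynomial is χ_A(x) = (x - 6)^3*(x + 1), so the eigenvalues are known. The minimal polynomial is
  m_A(x) = Π_λ (x − λ)^{k_λ}
where k_λ is the size of the *largest* Jordan block for λ (equivalently, the smallest k with (A − λI)^k v = 0 for every generalised eigenvector v of λ).

  λ = -1: largest Jordan block has size 1, contributing (x + 1)
  λ = 6: largest Jordan block has size 3, contributing (x − 6)^3

So m_A(x) = (x - 6)^3*(x + 1) = x^4 - 17*x^3 + 90*x^2 - 108*x - 216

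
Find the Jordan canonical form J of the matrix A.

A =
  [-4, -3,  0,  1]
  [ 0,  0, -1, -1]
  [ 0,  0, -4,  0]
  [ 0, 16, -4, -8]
J_3(-4) ⊕ J_1(-4)

The characteristic polynomial is
  det(x·I − A) = x^4 + 16*x^3 + 96*x^2 + 256*x + 256 = (x + 4)^4

Eigenvalues and multiplicities (the geometric multiplicity of λ is n − rank(A − λI), which equals the number of Jordan blocks for λ):
  λ = -4: algebraic multiplicity = 4, geometric multiplicity = 2

Determining the block sizes for each eigenvalue:
  λ = -4: with am = 4 and gm = 2, the partition is not yet determined (e.g. several partitions of 4 into 2 parts exist). Let N = A − (-4)·I. Computing rank(N^1) = 2, rank(N^2) = 1, rank(N^3) = 0; the number of blocks of size ≥ j is rank(N^{j−1}) − rank(N^j), giving [2, 1, 1]. So we have 1 block(s) of size 3, 1 block(s) of size 1 → block sizes [3, 1]

Assembling the blocks gives a Jordan form
J =
  [-4,  1,  0,  0]
  [ 0, -4,  1,  0]
  [ 0,  0, -4,  0]
  [ 0,  0,  0, -4]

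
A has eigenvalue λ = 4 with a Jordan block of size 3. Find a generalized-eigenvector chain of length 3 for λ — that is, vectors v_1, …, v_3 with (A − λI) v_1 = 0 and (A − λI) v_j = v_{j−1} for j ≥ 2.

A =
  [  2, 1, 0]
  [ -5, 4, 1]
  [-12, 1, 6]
A Jordan chain for λ = 4 of length 3:
v_1 = (-1, -2, -5)ᵀ
v_2 = (-2, -5, -12)ᵀ
v_3 = (1, 0, 0)ᵀ

Let N = A − (4)·I. We want v_3 with N^3 v_3 = 0 but N^2 v_3 ≠ 0; then v_{j-1} := N · v_j for j = 3, …, 2.

Pick v_3 = (1, 0, 0)ᵀ.
Then v_2 = N · v_3 = (-2, -5, -12)ᵀ.
Then v_1 = N · v_2 = (-1, -2, -5)ᵀ.

Sanity check: (A − (4)·I) v_1 = (0, 0, 0)ᵀ = 0. ✓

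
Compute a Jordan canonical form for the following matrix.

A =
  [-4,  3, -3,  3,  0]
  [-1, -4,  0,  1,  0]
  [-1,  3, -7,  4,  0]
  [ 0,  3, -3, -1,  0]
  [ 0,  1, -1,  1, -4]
J_2(-4) ⊕ J_2(-4) ⊕ J_1(-4)

The characteristic polynomial is
  det(x·I − A) = x^5 + 20*x^4 + 160*x^3 + 640*x^2 + 1280*x + 1024 = (x + 4)^5

Eigenvalues and multiplicities (the geometric multiplicity of λ is n − rank(A − λI), which equals the number of Jordan blocks for λ):
  λ = -4: algebraic multiplicity = 5, geometric multiplicity = 3

Determining the block sizes for each eigenvalue:
  λ = -4: with am = 5 and gm = 3, the partition is not yet determined (e.g. several partitions of 5 into 3 parts exist). Let N = A − (-4)·I. Computing rank(N^1) = 2, rank(N^2) = 0; the number of blocks of size ≥ j is rank(N^{j−1}) − rank(N^j), giving [3, 2]. So we have 2 block(s) of size 2, 1 block(s) of size 1 → block sizes [2, 2, 1]

Assembling the blocks gives a Jordan form
J =
  [-4,  1,  0,  0,  0]
  [ 0, -4,  0,  0,  0]
  [ 0,  0, -4,  1,  0]
  [ 0,  0,  0, -4,  0]
  [ 0,  0,  0,  0, -4]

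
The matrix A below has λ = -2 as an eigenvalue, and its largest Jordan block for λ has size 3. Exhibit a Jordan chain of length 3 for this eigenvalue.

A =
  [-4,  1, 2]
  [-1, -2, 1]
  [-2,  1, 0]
A Jordan chain for λ = -2 of length 3:
v_1 = (-1, 0, -1)ᵀ
v_2 = (-2, -1, -2)ᵀ
v_3 = (1, 0, 0)ᵀ

Let N = A − (-2)·I. We want v_3 with N^3 v_3 = 0 but N^2 v_3 ≠ 0; then v_{j-1} := N · v_j for j = 3, …, 2.

Pick v_3 = (1, 0, 0)ᵀ.
Then v_2 = N · v_3 = (-2, -1, -2)ᵀ.
Then v_1 = N · v_2 = (-1, 0, -1)ᵀ.

Sanity check: (A − (-2)·I) v_1 = (0, 0, 0)ᵀ = 0. ✓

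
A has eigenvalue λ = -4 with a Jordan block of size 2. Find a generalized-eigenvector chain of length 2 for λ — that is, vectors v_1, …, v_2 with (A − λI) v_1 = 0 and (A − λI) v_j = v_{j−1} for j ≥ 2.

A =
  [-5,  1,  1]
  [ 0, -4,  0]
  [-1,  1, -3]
A Jordan chain for λ = -4 of length 2:
v_1 = (-1, 0, -1)ᵀ
v_2 = (1, 0, 0)ᵀ

Let N = A − (-4)·I. We want v_2 with N^2 v_2 = 0 but N^1 v_2 ≠ 0; then v_{j-1} := N · v_j for j = 2, …, 2.

Pick v_2 = (1, 0, 0)ᵀ.
Then v_1 = N · v_2 = (-1, 0, -1)ᵀ.

Sanity check: (A − (-4)·I) v_1 = (0, 0, 0)ᵀ = 0. ✓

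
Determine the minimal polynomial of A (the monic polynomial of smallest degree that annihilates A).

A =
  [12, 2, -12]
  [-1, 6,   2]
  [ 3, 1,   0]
x^3 - 18*x^2 + 108*x - 216

The characteristic polynomial is χ_A(x) = (x - 6)^3, so the eigenvalues are known. The minimal polynomial is
  m_A(x) = Π_λ (x − λ)^{k_λ}
where k_λ is the size of the *largest* Jordan block for λ (equivalently, the smallest k with (A − λI)^k v = 0 for every generalised eigenvector v of λ).

  λ = 6: largest Jordan block has size 3, contributing (x − 6)^3

So m_A(x) = (x - 6)^3 = x^3 - 18*x^2 + 108*x - 216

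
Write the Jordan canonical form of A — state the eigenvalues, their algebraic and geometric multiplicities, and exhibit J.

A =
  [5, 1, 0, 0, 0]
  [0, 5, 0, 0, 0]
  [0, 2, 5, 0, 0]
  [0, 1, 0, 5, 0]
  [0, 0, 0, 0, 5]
J_2(5) ⊕ J_1(5) ⊕ J_1(5) ⊕ J_1(5)

The characteristic polynomial is
  det(x·I − A) = x^5 - 25*x^4 + 250*x^3 - 1250*x^2 + 3125*x - 3125 = (x - 5)^5

Eigenvalues and multiplicities (the geometric multiplicity of λ is n − rank(A − λI), which equals the number of Jordan blocks for λ):
  λ = 5: algebraic multiplicity = 5, geometric multiplicity = 4

Determining the block sizes for each eigenvalue:
  λ = 5: 4 blocks summing to 5 forces exactly one block of size 2 and the rest size 1 → block sizes [2, 1, 1, 1]

Assembling the blocks gives a Jordan form
J =
  [5, 1, 0, 0, 0]
  [0, 5, 0, 0, 0]
  [0, 0, 5, 0, 0]
  [0, 0, 0, 5, 0]
  [0, 0, 0, 0, 5]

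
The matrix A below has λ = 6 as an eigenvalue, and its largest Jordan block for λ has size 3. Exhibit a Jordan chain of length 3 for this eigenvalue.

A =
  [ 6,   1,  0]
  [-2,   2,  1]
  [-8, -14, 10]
A Jordan chain for λ = 6 of length 3:
v_1 = (-2, 0, -4)ᵀ
v_2 = (0, -2, -8)ᵀ
v_3 = (1, 0, 0)ᵀ

Let N = A − (6)·I. We want v_3 with N^3 v_3 = 0 but N^2 v_3 ≠ 0; then v_{j-1} := N · v_j for j = 3, …, 2.

Pick v_3 = (1, 0, 0)ᵀ.
Then v_2 = N · v_3 = (0, -2, -8)ᵀ.
Then v_1 = N · v_2 = (-2, 0, -4)ᵀ.

Sanity check: (A − (6)·I) v_1 = (0, 0, 0)ᵀ = 0. ✓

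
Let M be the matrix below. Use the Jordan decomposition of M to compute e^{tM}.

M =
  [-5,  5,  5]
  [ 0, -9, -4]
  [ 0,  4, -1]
e^{tM} =
  [exp(-5*t), 5*t*exp(-5*t), 5*t*exp(-5*t)]
  [0, -4*t*exp(-5*t) + exp(-5*t), -4*t*exp(-5*t)]
  [0, 4*t*exp(-5*t), 4*t*exp(-5*t) + exp(-5*t)]

Strategy: write M = P · J · P⁻¹ where J is a Jordan canonical form, so e^{tM} = P · e^{tJ} · P⁻¹, and e^{tJ} can be computed block-by-block.

M has Jordan form
J =
  [-5,  1,  0]
  [ 0, -5,  0]
  [ 0,  0, -5]
(up to reordering of blocks).

Per-block formulas:
  For a 2×2 Jordan block J_2(-5): exp(t · J_2(-5)) = e^(-5t)·(I + t·N), where N is the 2×2 nilpotent shift.
  For a 1×1 block at λ = -5: exp(t · [-5]) = [e^(-5t)].

After assembling e^{tJ} and conjugating by P, we get:

e^{tM} =
  [exp(-5*t), 5*t*exp(-5*t), 5*t*exp(-5*t)]
  [0, -4*t*exp(-5*t) + exp(-5*t), -4*t*exp(-5*t)]
  [0, 4*t*exp(-5*t), 4*t*exp(-5*t) + exp(-5*t)]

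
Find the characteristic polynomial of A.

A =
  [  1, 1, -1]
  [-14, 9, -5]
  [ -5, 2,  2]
x^3 - 12*x^2 + 48*x - 64

Expanding det(x·I − A) (e.g. by cofactor expansion or by noting that A is similar to its Jordan form J, which has the same characteristic polynomial as A) gives
  χ_A(x) = x^3 - 12*x^2 + 48*x - 64
which factors as (x - 4)^3. The eigenvalues (with algebraic multiplicities) are λ = 4 with multiplicity 3.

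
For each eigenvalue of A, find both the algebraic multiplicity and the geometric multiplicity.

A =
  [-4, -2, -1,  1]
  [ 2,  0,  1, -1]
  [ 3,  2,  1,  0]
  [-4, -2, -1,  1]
λ = -2: alg = 1, geom = 1; λ = 0: alg = 3, geom = 1

Step 1 — factor the characteristic polynomial to read off the algebraic multiplicities:
  χ_A(x) = x^3*(x + 2)

Step 2 — compute geometric multiplicities via the rank-nullity identity g(λ) = n − rank(A − λI):
  rank(A − (-2)·I) = 3, so dim ker(A − (-2)·I) = n − 3 = 1
  rank(A − (0)·I) = 3, so dim ker(A − (0)·I) = n − 3 = 1

Summary:
  λ = -2: algebraic multiplicity = 1, geometric multiplicity = 1
  λ = 0: algebraic multiplicity = 3, geometric multiplicity = 1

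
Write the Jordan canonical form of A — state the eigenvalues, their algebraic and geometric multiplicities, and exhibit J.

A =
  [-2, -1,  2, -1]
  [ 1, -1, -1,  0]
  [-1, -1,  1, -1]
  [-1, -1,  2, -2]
J_3(-1) ⊕ J_1(-1)

The characteristic polynomial is
  det(x·I − A) = x^4 + 4*x^3 + 6*x^2 + 4*x + 1 = (x + 1)^4

Eigenvalues and multiplicities (the geometric multiplicity of λ is n − rank(A − λI), which equals the number of Jordan blocks for λ):
  λ = -1: algebraic multiplicity = 4, geometric multiplicity = 2

Determining the block sizes for each eigenvalue:
  λ = -1: with am = 4 and gm = 2, the partition is not yet determined (e.g. several partitions of 4 into 2 parts exist). Let N = A − (-1)·I. Computing rank(N^1) = 2, rank(N^2) = 1, rank(N^3) = 0; the number of blocks of size ≥ j is rank(N^{j−1}) − rank(N^j), giving [2, 1, 1]. So we have 1 block(s) of size 3, 1 block(s) of size 1 → block sizes [3, 1]

Assembling the blocks gives a Jordan form
J =
  [-1,  1,  0,  0]
  [ 0, -1,  1,  0]
  [ 0,  0, -1,  0]
  [ 0,  0,  0, -1]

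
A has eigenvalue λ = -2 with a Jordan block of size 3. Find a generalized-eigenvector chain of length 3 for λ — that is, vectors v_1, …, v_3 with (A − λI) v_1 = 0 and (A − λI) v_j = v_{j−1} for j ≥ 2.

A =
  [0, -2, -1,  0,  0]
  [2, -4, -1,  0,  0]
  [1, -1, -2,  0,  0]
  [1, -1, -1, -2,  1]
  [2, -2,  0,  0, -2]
A Jordan chain for λ = -2 of length 3:
v_1 = (-1, -1, 0, 1, 0)ᵀ
v_2 = (2, 2, 1, 1, 2)ᵀ
v_3 = (1, 0, 0, 0, 0)ᵀ

Let N = A − (-2)·I. We want v_3 with N^3 v_3 = 0 but N^2 v_3 ≠ 0; then v_{j-1} := N · v_j for j = 3, …, 2.

Pick v_3 = (1, 0, 0, 0, 0)ᵀ.
Then v_2 = N · v_3 = (2, 2, 1, 1, 2)ᵀ.
Then v_1 = N · v_2 = (-1, -1, 0, 1, 0)ᵀ.

Sanity check: (A − (-2)·I) v_1 = (0, 0, 0, 0, 0)ᵀ = 0. ✓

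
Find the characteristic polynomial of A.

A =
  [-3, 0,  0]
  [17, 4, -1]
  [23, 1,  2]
x^3 - 3*x^2 - 9*x + 27

Expanding det(x·I − A) (e.g. by cofactor expansion or by noting that A is similar to its Jordan form J, which has the same characteristic polynomial as A) gives
  χ_A(x) = x^3 - 3*x^2 - 9*x + 27
which factors as (x - 3)^2*(x + 3). The eigenvalues (with algebraic multiplicities) are λ = -3 with multiplicity 1, λ = 3 with multiplicity 2.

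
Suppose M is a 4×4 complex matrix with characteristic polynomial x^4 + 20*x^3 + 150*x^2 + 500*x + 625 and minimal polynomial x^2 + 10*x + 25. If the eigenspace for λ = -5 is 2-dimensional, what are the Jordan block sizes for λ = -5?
Block sizes for λ = -5: [2, 2]

Step 1 — from the characteristic polynomial, algebraic multiplicity of λ = -5 is 4. From dim ker(M − (-5)·I) = 2, there are exactly 2 Jordan blocks for λ = -5.
Step 2 — from the minimal polynomial, the factor (x + 5)^2 tells us the largest block for λ = -5 has size 2.
Step 3 — with total size 4, 2 blocks, and largest block 2, the block sizes (in nonincreasing order) are [2, 2].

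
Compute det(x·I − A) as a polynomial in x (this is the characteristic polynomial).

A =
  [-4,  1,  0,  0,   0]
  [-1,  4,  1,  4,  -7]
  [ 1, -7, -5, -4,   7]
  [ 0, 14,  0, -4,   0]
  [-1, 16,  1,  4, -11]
x^5 + 20*x^4 + 160*x^3 + 640*x^2 + 1280*x + 1024

Expanding det(x·I − A) (e.g. by cofactor expansion or by noting that A is similar to its Jordan form J, which has the same characteristic polynomial as A) gives
  χ_A(x) = x^5 + 20*x^4 + 160*x^3 + 640*x^2 + 1280*x + 1024
which factors as (x + 4)^5. The eigenvalues (with algebraic multiplicities) are λ = -4 with multiplicity 5.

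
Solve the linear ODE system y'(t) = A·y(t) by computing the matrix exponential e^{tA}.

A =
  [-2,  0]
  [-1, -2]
e^{tA} =
  [exp(-2*t), 0]
  [-t*exp(-2*t), exp(-2*t)]

Strategy: write A = P · J · P⁻¹ where J is a Jordan canonical form, so e^{tA} = P · e^{tJ} · P⁻¹, and e^{tJ} can be computed block-by-block.

A has Jordan form
J =
  [-2,  1]
  [ 0, -2]
(up to reordering of blocks).

Per-block formulas:
  For a 2×2 Jordan block J_2(-2): exp(t · J_2(-2)) = e^(-2t)·(I + t·N), where N is the 2×2 nilpotent shift.

After assembling e^{tJ} and conjugating by P, we get:

e^{tA} =
  [exp(-2*t), 0]
  [-t*exp(-2*t), exp(-2*t)]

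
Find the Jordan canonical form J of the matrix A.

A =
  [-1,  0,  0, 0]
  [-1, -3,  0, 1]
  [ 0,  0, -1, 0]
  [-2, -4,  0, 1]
J_2(-1) ⊕ J_1(-1) ⊕ J_1(-1)

The characteristic polynomial is
  det(x·I − A) = x^4 + 4*x^3 + 6*x^2 + 4*x + 1 = (x + 1)^4

Eigenvalues and multiplicities (the geometric multiplicity of λ is n − rank(A − λI), which equals the number of Jordan blocks for λ):
  λ = -1: algebraic multiplicity = 4, geometric multiplicity = 3

Determining the block sizes for each eigenvalue:
  λ = -1: 3 blocks summing to 4 forces exactly one block of size 2 and the rest size 1 → block sizes [2, 1, 1]

Assembling the blocks gives a Jordan form
J =
  [-1,  1,  0,  0]
  [ 0, -1,  0,  0]
  [ 0,  0, -1,  0]
  [ 0,  0,  0, -1]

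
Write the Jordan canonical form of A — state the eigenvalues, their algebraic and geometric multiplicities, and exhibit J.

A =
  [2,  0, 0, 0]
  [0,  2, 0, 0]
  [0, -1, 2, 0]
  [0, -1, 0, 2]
J_2(2) ⊕ J_1(2) ⊕ J_1(2)

The characteristic polynomial is
  det(x·I − A) = x^4 - 8*x^3 + 24*x^2 - 32*x + 16 = (x - 2)^4

Eigenvalues and multiplicities (the geometric multiplicity of λ is n − rank(A − λI), which equals the number of Jordan blocks for λ):
  λ = 2: algebraic multiplicity = 4, geometric multiplicity = 3

Determining the block sizes for each eigenvalue:
  λ = 2: 3 blocks summing to 4 forces exactly one block of size 2 and the rest size 1 → block sizes [2, 1, 1]

Assembling the blocks gives a Jordan form
J =
  [2, 1, 0, 0]
  [0, 2, 0, 0]
  [0, 0, 2, 0]
  [0, 0, 0, 2]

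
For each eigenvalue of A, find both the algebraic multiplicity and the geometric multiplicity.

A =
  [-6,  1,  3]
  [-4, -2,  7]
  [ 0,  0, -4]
λ = -4: alg = 3, geom = 1

Step 1 — factor the characteristic polynomial to read off the algebraic multiplicities:
  χ_A(x) = (x + 4)^3

Step 2 — compute geometric multiplicities via the rank-nullity identity g(λ) = n − rank(A − λI):
  rank(A − (-4)·I) = 2, so dim ker(A − (-4)·I) = n − 2 = 1

Summary:
  λ = -4: algebraic multiplicity = 3, geometric multiplicity = 1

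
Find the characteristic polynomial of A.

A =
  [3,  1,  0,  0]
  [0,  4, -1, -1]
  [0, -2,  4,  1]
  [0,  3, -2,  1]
x^4 - 12*x^3 + 54*x^2 - 108*x + 81

Expanding det(x·I − A) (e.g. by cofactor expansion or by noting that A is similar to its Jordan form J, which has the same characteristic polynomial as A) gives
  χ_A(x) = x^4 - 12*x^3 + 54*x^2 - 108*x + 81
which factors as (x - 3)^4. The eigenvalues (with algebraic multiplicities) are λ = 3 with multiplicity 4.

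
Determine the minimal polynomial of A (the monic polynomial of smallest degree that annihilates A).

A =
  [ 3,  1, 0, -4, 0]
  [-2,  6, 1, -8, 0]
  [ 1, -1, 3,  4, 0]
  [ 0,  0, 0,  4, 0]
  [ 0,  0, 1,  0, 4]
x^3 - 12*x^2 + 48*x - 64

The characteristic polynomial is χ_A(x) = (x - 4)^5, so the eigenvalues are known. The minimal polynomial is
  m_A(x) = Π_λ (x − λ)^{k_λ}
where k_λ is the size of the *largest* Jordan block for λ (equivalently, the smallest k with (A − λI)^k v = 0 for every generalised eigenvector v of λ).

  λ = 4: largest Jordan block has size 3, contributing (x − 4)^3

So m_A(x) = (x - 4)^3 = x^3 - 12*x^2 + 48*x - 64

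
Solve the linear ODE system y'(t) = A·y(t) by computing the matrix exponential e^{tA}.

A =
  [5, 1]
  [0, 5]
e^{tA} =
  [exp(5*t), t*exp(5*t)]
  [0, exp(5*t)]

Strategy: write A = P · J · P⁻¹ where J is a Jordan canonical form, so e^{tA} = P · e^{tJ} · P⁻¹, and e^{tJ} can be computed block-by-block.

A has Jordan form
J =
  [5, 1]
  [0, 5]
(up to reordering of blocks).

Per-block formulas:
  For a 2×2 Jordan block J_2(5): exp(t · J_2(5)) = e^(5t)·(I + t·N), where N is the 2×2 nilpotent shift.

After assembling e^{tJ} and conjugating by P, we get:

e^{tA} =
  [exp(5*t), t*exp(5*t)]
  [0, exp(5*t)]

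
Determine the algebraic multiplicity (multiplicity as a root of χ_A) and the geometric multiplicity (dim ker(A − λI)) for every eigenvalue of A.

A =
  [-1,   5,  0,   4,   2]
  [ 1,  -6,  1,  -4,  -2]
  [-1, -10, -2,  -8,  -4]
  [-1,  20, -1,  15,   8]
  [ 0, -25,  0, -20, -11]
λ = -1: alg = 5, geom = 3

Step 1 — factor the characteristic polynomial to read off the algebraic multiplicities:
  χ_A(x) = (x + 1)^5

Step 2 — compute geometric multiplicities via the rank-nullity identity g(λ) = n − rank(A − λI):
  rank(A − (-1)·I) = 2, so dim ker(A − (-1)·I) = n − 2 = 3

Summary:
  λ = -1: algebraic multiplicity = 5, geometric multiplicity = 3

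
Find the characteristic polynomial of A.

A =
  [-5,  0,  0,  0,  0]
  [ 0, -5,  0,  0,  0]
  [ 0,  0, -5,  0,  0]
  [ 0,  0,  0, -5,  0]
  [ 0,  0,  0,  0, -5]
x^5 + 25*x^4 + 250*x^3 + 1250*x^2 + 3125*x + 3125

Expanding det(x·I − A) (e.g. by cofactor expansion or by noting that A is similar to its Jordan form J, which has the same characteristic polynomial as A) gives
  χ_A(x) = x^5 + 25*x^4 + 250*x^3 + 1250*x^2 + 3125*x + 3125
which factors as (x + 5)^5. The eigenvalues (with algebraic multiplicities) are λ = -5 with multiplicity 5.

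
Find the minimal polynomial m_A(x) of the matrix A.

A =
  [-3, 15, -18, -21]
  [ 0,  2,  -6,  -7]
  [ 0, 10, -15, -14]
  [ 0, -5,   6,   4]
x^2 + 6*x + 9

The characteristic polynomial is χ_A(x) = (x + 3)^4, so the eigenvalues are known. The minimal polynomial is
  m_A(x) = Π_λ (x − λ)^{k_λ}
where k_λ is the size of the *largest* Jordan block for λ (equivalently, the smallest k with (A − λI)^k v = 0 for every generalised eigenvector v of λ).

  λ = -3: largest Jordan block has size 2, contributing (x + 3)^2

So m_A(x) = (x + 3)^2 = x^2 + 6*x + 9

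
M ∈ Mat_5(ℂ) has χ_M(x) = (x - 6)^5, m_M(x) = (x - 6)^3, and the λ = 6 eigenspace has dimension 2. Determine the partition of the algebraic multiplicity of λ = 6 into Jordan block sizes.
Block sizes for λ = 6: [3, 2]

Step 1 — from the characteristic polynomial, algebraic multiplicity of λ = 6 is 5. From dim ker(M − (6)·I) = 2, there are exactly 2 Jordan blocks for λ = 6.
Step 2 — from the minimal polynomial, the factor (x − 6)^3 tells us the largest block for λ = 6 has size 3.
Step 3 — with total size 5, 2 blocks, and largest block 3, the block sizes (in nonincreasing order) are [3, 2].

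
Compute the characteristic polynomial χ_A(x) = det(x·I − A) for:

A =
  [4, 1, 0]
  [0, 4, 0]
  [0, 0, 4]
x^3 - 12*x^2 + 48*x - 64

Expanding det(x·I − A) (e.g. by cofactor expansion or by noting that A is similar to its Jordan form J, which has the same characteristic polynomial as A) gives
  χ_A(x) = x^3 - 12*x^2 + 48*x - 64
which factors as (x - 4)^3. The eigenvalues (with algebraic multiplicities) are λ = 4 with multiplicity 3.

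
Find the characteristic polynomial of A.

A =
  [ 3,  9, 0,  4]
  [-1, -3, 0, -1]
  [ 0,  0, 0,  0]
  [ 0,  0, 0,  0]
x^4

Expanding det(x·I − A) (e.g. by cofactor expansion or by noting that A is similar to its Jordan form J, which has the same characteristic polynomial as A) gives
  χ_A(x) = x^4
which factors as x^4. The eigenvalues (with algebraic multiplicities) are λ = 0 with multiplicity 4.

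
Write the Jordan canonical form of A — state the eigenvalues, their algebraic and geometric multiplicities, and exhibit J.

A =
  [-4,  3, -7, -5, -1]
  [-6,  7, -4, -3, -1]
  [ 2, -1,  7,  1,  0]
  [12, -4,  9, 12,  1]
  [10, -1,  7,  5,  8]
J_3(6) ⊕ J_2(6)

The characteristic polynomial is
  det(x·I − A) = x^5 - 30*x^4 + 360*x^3 - 2160*x^2 + 6480*x - 7776 = (x - 6)^5

Eigenvalues and multiplicities (the geometric multiplicity of λ is n − rank(A − λI), which equals the number of Jordan blocks for λ):
  λ = 6: algebraic multiplicity = 5, geometric multiplicity = 2

Determining the block sizes for each eigenvalue:
  λ = 6: with am = 5 and gm = 2, the partition is not yet determined (e.g. several partitions of 5 into 2 parts exist). Let N = A − (6)·I. Computing rank(N^1) = 3, rank(N^2) = 1, rank(N^3) = 0; the number of blocks of size ≥ j is rank(N^{j−1}) − rank(N^j), giving [2, 2, 1]. So we have 1 block(s) of size 3, 1 block(s) of size 2 → block sizes [3, 2]

Assembling the blocks gives a Jordan form
J =
  [6, 1, 0, 0, 0]
  [0, 6, 1, 0, 0]
  [0, 0, 6, 0, 0]
  [0, 0, 0, 6, 1]
  [0, 0, 0, 0, 6]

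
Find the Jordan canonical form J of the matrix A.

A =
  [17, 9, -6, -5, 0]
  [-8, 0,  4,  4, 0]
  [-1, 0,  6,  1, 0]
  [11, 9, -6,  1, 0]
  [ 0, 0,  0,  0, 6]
J_2(6) ⊕ J_2(6) ⊕ J_1(6)

The characteristic polynomial is
  det(x·I − A) = x^5 - 30*x^4 + 360*x^3 - 2160*x^2 + 6480*x - 7776 = (x - 6)^5

Eigenvalues and multiplicities (the geometric multiplicity of λ is n − rank(A − λI), which equals the number of Jordan blocks for λ):
  λ = 6: algebraic multiplicity = 5, geometric multiplicity = 3

Determining the block sizes for each eigenvalue:
  λ = 6: with am = 5 and gm = 3, the partition is not yet determined (e.g. several partitions of 5 into 3 parts exist). Let N = A − (6)·I. Computing rank(N^1) = 2, rank(N^2) = 0; the number of blocks of size ≥ j is rank(N^{j−1}) − rank(N^j), giving [3, 2]. So we have 2 block(s) of size 2, 1 block(s) of size 1 → block sizes [2, 2, 1]

Assembling the blocks gives a Jordan form
J =
  [6, 1, 0, 0, 0]
  [0, 6, 0, 0, 0]
  [0, 0, 6, 1, 0]
  [0, 0, 0, 6, 0]
  [0, 0, 0, 0, 6]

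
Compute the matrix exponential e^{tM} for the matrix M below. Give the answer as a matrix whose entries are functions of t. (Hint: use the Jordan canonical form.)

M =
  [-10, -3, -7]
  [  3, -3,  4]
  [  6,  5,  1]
e^{tM} =
  [-15*t^2*exp(-4*t)/2 - 6*t*exp(-4*t) + exp(-4*t), -10*t^2*exp(-4*t) - 3*t*exp(-4*t), -5*t^2*exp(-4*t)/2 - 7*t*exp(-4*t)]
  [9*t^2*exp(-4*t)/2 + 3*t*exp(-4*t), 6*t^2*exp(-4*t) + t*exp(-4*t) + exp(-4*t), 3*t^2*exp(-4*t)/2 + 4*t*exp(-4*t)]
  [9*t^2*exp(-4*t)/2 + 6*t*exp(-4*t), 6*t^2*exp(-4*t) + 5*t*exp(-4*t), 3*t^2*exp(-4*t)/2 + 5*t*exp(-4*t) + exp(-4*t)]

Strategy: write M = P · J · P⁻¹ where J is a Jordan canonical form, so e^{tM} = P · e^{tJ} · P⁻¹, and e^{tJ} can be computed block-by-block.

M has Jordan form
J =
  [-4,  1,  0]
  [ 0, -4,  1]
  [ 0,  0, -4]
(up to reordering of blocks).

Per-block formulas:
  For a 3×3 Jordan block J_3(-4): exp(t · J_3(-4)) = e^(-4t)·(I + t·N + (t^2/2)·N^2), where N is the 3×3 nilpotent shift.

After assembling e^{tJ} and conjugating by P, we get:

e^{tM} =
  [-15*t^2*exp(-4*t)/2 - 6*t*exp(-4*t) + exp(-4*t), -10*t^2*exp(-4*t) - 3*t*exp(-4*t), -5*t^2*exp(-4*t)/2 - 7*t*exp(-4*t)]
  [9*t^2*exp(-4*t)/2 + 3*t*exp(-4*t), 6*t^2*exp(-4*t) + t*exp(-4*t) + exp(-4*t), 3*t^2*exp(-4*t)/2 + 4*t*exp(-4*t)]
  [9*t^2*exp(-4*t)/2 + 6*t*exp(-4*t), 6*t^2*exp(-4*t) + 5*t*exp(-4*t), 3*t^2*exp(-4*t)/2 + 5*t*exp(-4*t) + exp(-4*t)]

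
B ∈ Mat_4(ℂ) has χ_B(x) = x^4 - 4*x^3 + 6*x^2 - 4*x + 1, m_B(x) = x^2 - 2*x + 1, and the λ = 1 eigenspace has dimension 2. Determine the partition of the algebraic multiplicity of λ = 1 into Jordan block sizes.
Block sizes for λ = 1: [2, 2]

Step 1 — from the characteristic polynomial, algebraic multiplicity of λ = 1 is 4. From dim ker(B − (1)·I) = 2, there are exactly 2 Jordan blocks for λ = 1.
Step 2 — from the minimal polynomial, the factor (x − 1)^2 tells us the largest block for λ = 1 has size 2.
Step 3 — with total size 4, 2 blocks, and largest block 2, the block sizes (in nonincreasing order) are [2, 2].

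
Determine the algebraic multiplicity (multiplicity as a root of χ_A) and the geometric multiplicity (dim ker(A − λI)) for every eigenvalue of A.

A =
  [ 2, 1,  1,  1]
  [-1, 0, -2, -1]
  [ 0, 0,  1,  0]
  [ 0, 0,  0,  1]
λ = 1: alg = 4, geom = 2

Step 1 — factor the characteristic polynomial to read off the algebraic multiplicities:
  χ_A(x) = (x - 1)^4

Step 2 — compute geometric multiplicities via the rank-nullity identity g(λ) = n − rank(A − λI):
  rank(A − (1)·I) = 2, so dim ker(A − (1)·I) = n − 2 = 2

Summary:
  λ = 1: algebraic multiplicity = 4, geometric multiplicity = 2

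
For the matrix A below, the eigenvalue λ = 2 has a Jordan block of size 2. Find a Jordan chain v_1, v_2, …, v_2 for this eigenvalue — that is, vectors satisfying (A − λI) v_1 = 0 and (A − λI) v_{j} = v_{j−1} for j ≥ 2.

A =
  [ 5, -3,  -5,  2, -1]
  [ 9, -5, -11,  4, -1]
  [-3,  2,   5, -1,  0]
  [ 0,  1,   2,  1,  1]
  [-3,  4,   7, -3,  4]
A Jordan chain for λ = 2 of length 2:
v_1 = (3, 9, -3, 0, -3)ᵀ
v_2 = (1, 0, 0, 0, 0)ᵀ

Let N = A − (2)·I. We want v_2 with N^2 v_2 = 0 but N^1 v_2 ≠ 0; then v_{j-1} := N · v_j for j = 2, …, 2.

Pick v_2 = (1, 0, 0, 0, 0)ᵀ.
Then v_1 = N · v_2 = (3, 9, -3, 0, -3)ᵀ.

Sanity check: (A − (2)·I) v_1 = (0, 0, 0, 0, 0)ᵀ = 0. ✓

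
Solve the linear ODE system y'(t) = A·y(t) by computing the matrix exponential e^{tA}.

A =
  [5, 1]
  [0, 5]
e^{tA} =
  [exp(5*t), t*exp(5*t)]
  [0, exp(5*t)]

Strategy: write A = P · J · P⁻¹ where J is a Jordan canonical form, so e^{tA} = P · e^{tJ} · P⁻¹, and e^{tJ} can be computed block-by-block.

A has Jordan form
J =
  [5, 1]
  [0, 5]
(up to reordering of blocks).

Per-block formulas:
  For a 2×2 Jordan block J_2(5): exp(t · J_2(5)) = e^(5t)·(I + t·N), where N is the 2×2 nilpotent shift.

After assembling e^{tJ} and conjugating by P, we get:

e^{tA} =
  [exp(5*t), t*exp(5*t)]
  [0, exp(5*t)]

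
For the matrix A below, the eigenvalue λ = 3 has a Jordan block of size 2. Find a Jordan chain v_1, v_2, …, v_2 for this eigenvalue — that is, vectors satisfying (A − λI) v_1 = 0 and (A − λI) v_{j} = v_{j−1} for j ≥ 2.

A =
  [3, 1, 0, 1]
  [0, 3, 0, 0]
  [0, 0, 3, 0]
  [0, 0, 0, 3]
A Jordan chain for λ = 3 of length 2:
v_1 = (1, 0, 0, 0)ᵀ
v_2 = (0, 1, 0, 0)ᵀ

Let N = A − (3)·I. We want v_2 with N^2 v_2 = 0 but N^1 v_2 ≠ 0; then v_{j-1} := N · v_j for j = 2, …, 2.

Pick v_2 = (0, 1, 0, 0)ᵀ.
Then v_1 = N · v_2 = (1, 0, 0, 0)ᵀ.

Sanity check: (A − (3)·I) v_1 = (0, 0, 0, 0)ᵀ = 0. ✓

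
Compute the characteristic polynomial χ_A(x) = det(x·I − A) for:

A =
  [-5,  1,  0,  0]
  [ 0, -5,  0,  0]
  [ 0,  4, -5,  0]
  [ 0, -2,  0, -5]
x^4 + 20*x^3 + 150*x^2 + 500*x + 625

Expanding det(x·I − A) (e.g. by cofactor expansion or by noting that A is similar to its Jordan form J, which has the same characteristic polynomial as A) gives
  χ_A(x) = x^4 + 20*x^3 + 150*x^2 + 500*x + 625
which factors as (x + 5)^4. The eigenvalues (with algebraic multiplicities) are λ = -5 with multiplicity 4.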